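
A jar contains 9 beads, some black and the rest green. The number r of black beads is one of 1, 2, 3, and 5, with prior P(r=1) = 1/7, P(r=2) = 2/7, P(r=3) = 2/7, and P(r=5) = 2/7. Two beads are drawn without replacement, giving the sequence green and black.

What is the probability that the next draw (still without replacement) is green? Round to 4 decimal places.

For each hypothesis, P(data | H) works out to: P(data | r = 1) = (8/9)(1/8) = 1/9; P(data | r = 2) = (7/9)(2/8) = 7/36; P(data | r = 3) = (6/9)(3/8) = 1/4; P(data | r = 5) = (4/9)(5/8) = 5/18.
The prior-weighted likelihoods are 1/7 · 1/9 = 1/63, 2/7 · 7/36 = 1/18, 2/7 · 1/4 = 1/14, 2/7 · 5/18 = 5/63; with total 2/9.
Dividing through by the total gives posterior P(r = 1 | data) = 1/14, P(r = 2 | data) = 1/4, P(r = 3 | data) = 9/28, P(r = 5 | data) = 5/14.
So P(green next | data) = Σ P(green next | H) P(H | data) = (1)(1/14) + (6/7)(1/4) + (5/7)(9/28) + (3/7)(5/14) = 131/196.

0.6684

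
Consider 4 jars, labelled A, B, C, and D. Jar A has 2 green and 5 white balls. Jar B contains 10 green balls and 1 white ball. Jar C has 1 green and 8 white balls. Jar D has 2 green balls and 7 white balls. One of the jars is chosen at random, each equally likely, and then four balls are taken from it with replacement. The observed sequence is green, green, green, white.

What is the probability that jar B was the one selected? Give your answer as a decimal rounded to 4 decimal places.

Compute the likelihood of the observed sequence for each case: P(data | jar A) = (2/7)(2/7)(2/7)(5/7) = 0.01666; P(data | jar B) = (10/11)(10/11)(10/11)(1/11) = 0.068301; P(data | jar C) = (1/9)(1/9)(1/9)(8/9) = 0.0012193; P(data | jar D) = (2/9)(2/9)(2/9)(7/9) = 0.0085353.
Weighting by the prior gives 1/4 · 0.01666 = 0.0041649, 1/4 · 0.068301 = 0.017075, 1/4 · 0.0012193 = 0.00030483, 1/4 · 0.0085353 = 0.0021338; these sum to 0.023679.
Hence P(jar B | data) = (0.017075) / (0.023679) = 0.72112.

0.7211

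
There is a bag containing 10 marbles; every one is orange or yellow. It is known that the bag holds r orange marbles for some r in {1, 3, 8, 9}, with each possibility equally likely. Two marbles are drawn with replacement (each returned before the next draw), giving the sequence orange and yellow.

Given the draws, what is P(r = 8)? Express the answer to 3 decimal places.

0.291

Under each hypothesis, the probability of the observed sequence is: P(data | r = 1) = (1/10)(9/10) = 9/100; P(data | r = 3) = (3/10)(7/10) = 21/100; P(data | r = 8) = (8/10)(2/10) = 4/25; P(data | r = 9) = (9/10)(1/10) = 9/100.
Weighting by the prior gives 1/4 · 9/100 = 9/400, 1/4 · 21/100 = 21/400, 1/4 · 4/25 = 1/25, 1/4 · 9/100 = 9/400; these sum to 11/80.
So P(r = 8 | data) = (1/25) / (11/80) = 16/55.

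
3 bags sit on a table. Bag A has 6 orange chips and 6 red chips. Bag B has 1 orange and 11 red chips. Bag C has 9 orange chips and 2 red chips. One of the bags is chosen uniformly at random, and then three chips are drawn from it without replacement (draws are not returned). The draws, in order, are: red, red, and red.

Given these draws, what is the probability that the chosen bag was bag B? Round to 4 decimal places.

0.8919

Compute the likelihood of the observed sequence for each case: P(data | bag A) = (6/12)(5/11)(4/10) = 1/11; P(data | bag B) = (11/12)(10/11)(9/10) = 3/4; P(data | bag C) = (2/11)(1/10)(0/9) = 0.
Multiplying each by its prior: 1/3 · 1/11 = 1/33, 1/3 · 3/4 = 1/4, 1/3 · 0 = 0; summing to 37/132.
So P(bag B | data) = (1/4) / (37/132) = 33/37.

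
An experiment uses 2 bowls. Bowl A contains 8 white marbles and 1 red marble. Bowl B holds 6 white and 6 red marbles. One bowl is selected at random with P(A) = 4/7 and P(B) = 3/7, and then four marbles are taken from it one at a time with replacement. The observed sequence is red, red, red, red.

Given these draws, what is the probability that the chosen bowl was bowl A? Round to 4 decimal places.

0.0032

Under each hypothesis, the probability of the observed sequence is: P(data | bowl A) = (1/9)(1/9)(1/9)(1/9) = 0.00015242; P(data | bowl B) = (6/12)(6/12)(6/12)(6/12) = 0.0625.
Multiplying each by its prior: 4/7 · 0.00015242 = 8.7095e-05, 3/7 · 0.0625 = 0.026786; these sum to 0.026873.
By Bayes' rule, P(bowl A | data) = (8.7095e-05) / (0.026873) = 0.003241.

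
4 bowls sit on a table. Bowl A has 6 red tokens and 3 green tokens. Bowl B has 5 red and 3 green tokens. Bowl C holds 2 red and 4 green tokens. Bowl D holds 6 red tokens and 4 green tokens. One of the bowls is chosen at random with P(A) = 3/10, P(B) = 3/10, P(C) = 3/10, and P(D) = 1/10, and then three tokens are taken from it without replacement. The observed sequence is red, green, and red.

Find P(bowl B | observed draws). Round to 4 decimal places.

0.3725

For each hypothesis, P(data | H) works out to: P(data | bowl A) = (6/9)(3/8)(5/7) = 0.17857; P(data | bowl B) = (5/8)(3/7)(4/6) = 0.17857; P(data | bowl C) = (2/6)(4/5)(1/4) = 0.066667; P(data | bowl D) = (6/10)(4/9)(5/8) = 0.16667.
The prior-weighted likelihoods are 3/10 · 0.17857 = 0.053571, 3/10 · 0.17857 = 0.053571, 3/10 · 0.066667 = 0.02, 1/10 · 0.16667 = 0.016667; with total 0.14381.
So P(bowl B | data) = (0.053571) / (0.14381) = 0.37252.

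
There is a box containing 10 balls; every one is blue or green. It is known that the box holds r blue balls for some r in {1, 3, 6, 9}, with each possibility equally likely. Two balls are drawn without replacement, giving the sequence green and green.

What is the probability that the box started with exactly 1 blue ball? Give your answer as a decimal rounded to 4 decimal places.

0.5714

Under each hypothesis, the probability of the observed sequence is: P(data | r = 1) = (9/10)(8/9) = 4/5; P(data | r = 3) = (7/10)(6/9) = 7/15; P(data | r = 6) = (4/10)(3/9) = 2/15; P(data | r = 9) = (1/10)(0/9) = 0.
Multiplying each by its prior: 1/4 · 4/5 = 1/5, 1/4 · 7/15 = 7/60, 1/4 · 2/15 = 1/30, 1/4 · 0 = 0; with total 7/20.
Hence P(r = 1 | data) = (1/5) / (7/20) = 4/7.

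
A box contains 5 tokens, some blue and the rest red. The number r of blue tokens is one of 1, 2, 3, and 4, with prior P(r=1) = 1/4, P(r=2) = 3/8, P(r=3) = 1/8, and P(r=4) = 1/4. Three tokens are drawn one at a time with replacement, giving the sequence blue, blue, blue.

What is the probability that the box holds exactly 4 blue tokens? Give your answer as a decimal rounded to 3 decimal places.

The likelihood of the observed sequence under each hypothesis: P(data | r = 1) = (1/5)(1/5)(1/5) = 1/125; P(data | r = 2) = (2/5)(2/5)(2/5) = 8/125; P(data | r = 3) = (3/5)(3/5)(3/5) = 27/125; P(data | r = 4) = (4/5)(4/5)(4/5) = 64/125.
Weighting by the prior gives 1/4 · 1/125 = 1/500, 3/8 · 8/125 = 3/125, 1/8 · 27/125 = 27/1000, 1/4 · 64/125 = 16/125; these sum to 181/1000.
Hence P(r = 4 | data) = (16/125) / (181/1000) = 128/181.

0.707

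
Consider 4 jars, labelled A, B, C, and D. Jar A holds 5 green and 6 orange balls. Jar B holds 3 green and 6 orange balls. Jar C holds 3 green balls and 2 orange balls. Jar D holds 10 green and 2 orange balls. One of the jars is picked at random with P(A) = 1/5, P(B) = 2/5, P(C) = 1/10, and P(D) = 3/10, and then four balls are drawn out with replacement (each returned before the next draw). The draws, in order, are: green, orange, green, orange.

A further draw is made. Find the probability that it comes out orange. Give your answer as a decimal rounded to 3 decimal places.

Compute the likelihood of the observed sequence for each case: P(data | jar A) = (5/11)(6/11)(5/11)(6/11) = 0.061471; P(data | jar B) = (3/9)(6/9)(3/9)(6/9) = 0.049383; P(data | jar C) = (3/5)(2/5)(3/5)(2/5) = 0.0576; P(data | jar D) = (10/12)(2/12)(10/12)(2/12) = 0.01929.
Multiplying each by its prior: 1/5 · 0.061471 = 0.012294, 2/5 · 0.049383 = 0.019753, 1/10 · 0.0576 = 0.00576, 3/10 · 0.01929 = 0.005787; summing to 0.043594.
Dividing through by the total gives posterior P(jar A | data) = 0.28201, P(jar B | data) = 0.45311, P(jar C | data) = 0.13213, P(jar D | data) = 0.13275.
Averaging over the posterior, P(orange next | data) = (6/11)(0.28201) + (2/3)(0.45311) + (2/5)(0.13213) + (1/6)(0.13275) = 0.53088.

0.531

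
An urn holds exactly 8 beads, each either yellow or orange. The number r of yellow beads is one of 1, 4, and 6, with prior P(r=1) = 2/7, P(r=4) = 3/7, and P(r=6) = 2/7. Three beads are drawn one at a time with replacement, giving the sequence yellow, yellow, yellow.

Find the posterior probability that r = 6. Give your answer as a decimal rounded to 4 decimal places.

Compute the likelihood of the observed sequence for each case: P(data | r = 1) = (1/8)(1/8)(1/8) = 0.0019531; P(data | r = 4) = (4/8)(4/8)(4/8) = 0.125; P(data | r = 6) = (6/8)(6/8)(6/8) = 0.42188.
Multiplying each by its prior: 2/7 · 0.0019531 = 0.00055804, 3/7 · 0.125 = 0.053571, 2/7 · 0.42188 = 0.12054; these sum to 0.17467.
By Bayes' rule, P(r = 6 | data) = (0.12054) / (0.17467) = 0.6901.

0.6901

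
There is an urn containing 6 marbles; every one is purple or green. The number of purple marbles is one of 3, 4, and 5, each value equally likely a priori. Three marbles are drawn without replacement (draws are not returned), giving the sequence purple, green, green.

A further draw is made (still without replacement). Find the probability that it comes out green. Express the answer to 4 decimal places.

0.2308

Under each hypothesis, the probability of the observed sequence is: P(data | r = 3) = (3/6)(3/5)(2/4) = 3/20; P(data | r = 4) = (4/6)(2/5)(1/4) = 1/15; P(data | r = 5) = (5/6)(1/5)(0/4) = 0.
Multiplying each by its prior: 1/3 · 3/20 = 1/20, 1/3 · 1/15 = 1/45, 1/3 · 0 = 0; these sum to 13/180.
The posterior is then P(r = 3 | data) = 9/13, P(r = 4 | data) = 4/13, P(r = 5 | data) = 0.
The predictive probability is P(green next | data) = (1/3)(9/13) + (0)(4/13) = 3/13.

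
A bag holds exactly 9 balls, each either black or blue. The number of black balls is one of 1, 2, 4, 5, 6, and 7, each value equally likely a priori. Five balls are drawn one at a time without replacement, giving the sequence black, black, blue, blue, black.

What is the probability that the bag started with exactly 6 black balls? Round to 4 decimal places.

0.3077

The likelihood of the observed sequence under each hypothesis: P(data | r = 1) = (1/9)(0/8) = 0; P(data | r = 2) = (2/9)(1/8)(7/7)(6/6)(0/5) = 0; P(data | r = 4) = (4/9)(3/8)(5/7)(4/6)(2/5) = 2/63; P(data | r = 5) = (5/9)(4/8)(4/7)(3/6)(3/5) = 1/21; P(data | r = 6) = (6/9)(5/8)(3/7)(2/6)(4/5) = 1/21; P(data | r = 7) = (7/9)(6/8)(2/7)(1/6)(5/5) = 1/36.
Multiplying each by its prior: 1/6 · 0 = 0, 1/6 · 0 = 0, 1/6 · 2/63 = 1/189, 1/6 · 1/21 = 1/126, 1/6 · 1/21 = 1/126, 1/6 · 1/36 = 1/216; summing to 13/504.
Therefore the posterior P(r = 6 | data) = (1/126) / (13/504) = 4/13.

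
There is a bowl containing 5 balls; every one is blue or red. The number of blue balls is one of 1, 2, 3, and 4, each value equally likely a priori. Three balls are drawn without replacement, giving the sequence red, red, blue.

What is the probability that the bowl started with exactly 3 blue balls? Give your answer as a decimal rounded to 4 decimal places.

0.2000

Under each hypothesis, the probability of the observed sequence is: P(data | r = 1) = (4/5)(3/4)(1/3) = 1/5; P(data | r = 2) = (3/5)(2/4)(2/3) = 1/5; P(data | r = 3) = (2/5)(1/4)(3/3) = 1/10; P(data | r = 4) = (1/5)(0/4) = 0.
Multiplying each by its prior: 1/4 · 1/5 = 1/20, 1/4 · 1/5 = 1/20, 1/4 · 1/10 = 1/40, 1/4 · 0 = 0; summing to 1/8.
Therefore the posterior P(r = 3 | data) = (1/40) / (1/8) = 1/5.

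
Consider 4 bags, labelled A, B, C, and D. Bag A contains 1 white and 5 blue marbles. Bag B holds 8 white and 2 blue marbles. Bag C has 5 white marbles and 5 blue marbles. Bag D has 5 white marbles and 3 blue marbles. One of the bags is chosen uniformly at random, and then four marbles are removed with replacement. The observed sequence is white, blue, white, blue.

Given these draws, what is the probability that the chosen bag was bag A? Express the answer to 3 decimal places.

Compute the likelihood of the observed sequence for each case: P(data | bag A) = (1/6)(5/6)(1/6)(5/6) = 0.01929; P(data | bag B) = (8/10)(2/10)(8/10)(2/10) = 0.0256; P(data | bag C) = (5/10)(5/10)(5/10)(5/10) = 0.0625; P(data | bag D) = (5/8)(3/8)(5/8)(3/8) = 0.054932.
The prior-weighted likelihoods are 1/4 · 0.01929 = 0.0048225, 1/4 · 0.0256 = 0.0064, 1/4 · 0.0625 = 0.015625, 1/4 · 0.054932 = 0.013733; summing to 0.04058.
By Bayes' rule, P(bag A | data) = (0.0048225) / (0.04058) = 0.11884.

0.119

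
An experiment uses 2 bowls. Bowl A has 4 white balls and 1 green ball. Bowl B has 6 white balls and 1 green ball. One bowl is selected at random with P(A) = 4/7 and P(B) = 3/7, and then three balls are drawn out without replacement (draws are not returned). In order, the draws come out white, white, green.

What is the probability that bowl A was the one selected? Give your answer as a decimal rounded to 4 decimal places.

Under each hypothesis, the probability of the observed sequence is: P(data | bowl A) = (4/5)(3/4)(1/3) = 1/5; P(data | bowl B) = (6/7)(5/6)(1/5) = 1/7.
The prior-weighted likelihoods are 4/7 · 1/5 = 4/35, 3/7 · 1/7 = 3/49; summing to 43/245.
Hence P(bowl A | data) = (4/35) / (43/245) = 28/43.

0.6512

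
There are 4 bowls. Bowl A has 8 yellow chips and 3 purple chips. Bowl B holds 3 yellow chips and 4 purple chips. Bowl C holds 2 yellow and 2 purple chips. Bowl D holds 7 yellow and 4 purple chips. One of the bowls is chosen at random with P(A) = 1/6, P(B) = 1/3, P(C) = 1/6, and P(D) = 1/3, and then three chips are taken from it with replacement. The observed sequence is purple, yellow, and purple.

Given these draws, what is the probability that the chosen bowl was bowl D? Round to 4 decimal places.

For each hypothesis, P(data | H) works out to: P(data | bowl A) = (3/11)(8/11)(3/11) = 0.054095; P(data | bowl B) = (4/7)(3/7)(4/7) = 0.13994; P(data | bowl C) = (2/4)(2/4)(2/4) = 0.125; P(data | bowl D) = (4/11)(7/11)(4/11) = 0.084147.
The prior-weighted likelihoods are 1/6 · 0.054095 = 0.0090158, 1/3 · 0.13994 = 0.046647, 1/6 · 0.125 = 0.020833, 1/3 · 0.084147 = 0.028049; with total 0.10455.
So P(bowl D | data) = (0.028049) / (0.10455) = 0.2683.

0.2683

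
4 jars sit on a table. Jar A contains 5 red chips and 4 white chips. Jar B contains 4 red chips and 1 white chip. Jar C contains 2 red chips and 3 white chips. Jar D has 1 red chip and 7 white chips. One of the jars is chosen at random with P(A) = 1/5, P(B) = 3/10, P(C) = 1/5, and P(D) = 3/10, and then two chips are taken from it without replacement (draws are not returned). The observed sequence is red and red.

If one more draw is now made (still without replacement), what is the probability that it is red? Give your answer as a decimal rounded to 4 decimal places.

0.5627

Compute the likelihood of the observed sequence for each case: P(data | jar A) = (5/9)(4/8) = 5/18; P(data | jar B) = (4/5)(3/4) = 3/5; P(data | jar C) = (2/5)(1/4) = 1/10; P(data | jar D) = (1/8)(0/7) = 0.
Weighting by the prior gives 1/5 · 5/18 = 1/18, 3/10 · 3/5 = 9/50, 1/5 · 1/10 = 1/50, 3/10 · 0 = 0; summing to 23/90.
The posterior is then P(jar A | data) = 5/23, P(jar B | data) = 81/115, P(jar C | data) = 9/115, P(jar D | data) = 0.
Averaging over the posterior, P(red next | data) = (3/7)(5/23) + (2/3)(81/115) + (0)(9/115) = 453/805.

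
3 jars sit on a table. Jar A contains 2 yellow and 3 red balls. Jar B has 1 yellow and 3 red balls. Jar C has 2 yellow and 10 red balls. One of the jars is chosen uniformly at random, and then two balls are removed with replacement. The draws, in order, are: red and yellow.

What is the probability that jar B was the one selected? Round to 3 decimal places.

0.331

Compute the likelihood of the observed sequence for each case: P(data | jar A) = (3/5)(2/5) = 0.24; P(data | jar B) = (3/4)(1/4) = 0.1875; P(data | jar C) = (10/12)(2/12) = 0.13889.
Weighting by the prior gives 1/3 · 0.24 = 0.08, 1/3 · 0.1875 = 0.0625, 1/3 · 0.13889 = 0.046296; with total 0.1888.
Hence P(jar B | data) = (0.0625) / (0.1888) = 0.33104.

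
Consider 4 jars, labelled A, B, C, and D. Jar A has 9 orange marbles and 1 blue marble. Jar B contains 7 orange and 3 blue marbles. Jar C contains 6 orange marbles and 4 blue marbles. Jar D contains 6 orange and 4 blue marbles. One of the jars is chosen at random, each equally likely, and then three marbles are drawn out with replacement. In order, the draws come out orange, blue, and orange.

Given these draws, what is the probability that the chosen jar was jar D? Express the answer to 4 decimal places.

Under each hypothesis, the probability of the observed sequence is: P(data | jar A) = (9/10)(1/10)(9/10) = 0.081; P(data | jar B) = (7/10)(3/10)(7/10) = 0.147; P(data | jar C) = (6/10)(4/10)(6/10) = 0.144; P(data | jar D) = (6/10)(4/10)(6/10) = 0.144.
Multiplying each by its prior: 1/4 · 0.081 = 0.02025, 1/4 · 0.147 = 0.03675, 1/4 · 0.144 = 0.036, 1/4 · 0.144 = 0.036; summing to 0.129.
Hence P(jar D | data) = (0.036) / (0.129) = 0.27907.

0.2791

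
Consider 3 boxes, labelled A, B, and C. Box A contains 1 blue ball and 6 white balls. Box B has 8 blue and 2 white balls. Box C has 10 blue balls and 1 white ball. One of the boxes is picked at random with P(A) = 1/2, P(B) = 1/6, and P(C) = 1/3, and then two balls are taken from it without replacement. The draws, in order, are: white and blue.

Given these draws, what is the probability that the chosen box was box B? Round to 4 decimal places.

0.2256

Under each hypothesis, the probability of the observed sequence is: P(data | box A) = (6/7)(1/6) = 0.14286; P(data | box B) = (2/10)(8/9) = 0.17778; P(data | box C) = (1/11)(10/10) = 0.090909.
Multiplying each by its prior: 1/2 · 0.14286 = 0.071429, 1/6 · 0.17778 = 0.02963, 1/3 · 0.090909 = 0.030303; summing to 0.13136.
Hence P(box B | data) = (0.02963) / (0.13136) = 0.22556.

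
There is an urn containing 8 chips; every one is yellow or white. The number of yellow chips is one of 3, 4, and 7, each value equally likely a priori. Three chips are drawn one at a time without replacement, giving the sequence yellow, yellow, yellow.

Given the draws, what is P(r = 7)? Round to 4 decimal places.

0.8750

Compute the likelihood of the observed sequence for each case: P(data | r = 3) = (3/8)(2/7)(1/6) = 1/56; P(data | r = 4) = (4/8)(3/7)(2/6) = 1/14; P(data | r = 7) = (7/8)(6/7)(5/6) = 5/8.
Multiplying each by its prior: 1/3 · 1/56 = 1/168, 1/3 · 1/14 = 1/42, 1/3 · 5/8 = 5/24; with total 5/21.
So P(r = 7 | data) = (5/24) / (5/21) = 7/8.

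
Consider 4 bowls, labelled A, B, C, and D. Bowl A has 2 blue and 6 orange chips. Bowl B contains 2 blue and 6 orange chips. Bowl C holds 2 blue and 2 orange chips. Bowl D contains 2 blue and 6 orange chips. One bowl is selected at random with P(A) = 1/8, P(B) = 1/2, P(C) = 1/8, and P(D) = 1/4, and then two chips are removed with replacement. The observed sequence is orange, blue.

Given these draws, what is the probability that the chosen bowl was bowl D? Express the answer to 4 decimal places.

Compute the likelihood of the observed sequence for each case: P(data | bowl A) = (6/8)(2/8) = 3/16; P(data | bowl B) = (6/8)(2/8) = 3/16; P(data | bowl C) = (2/4)(2/4) = 1/4; P(data | bowl D) = (6/8)(2/8) = 3/16.
The prior-weighted likelihoods are 1/8 · 3/16 = 3/128, 1/2 · 3/16 = 3/32, 1/8 · 1/4 = 1/32, 1/4 · 3/16 = 3/64; with total 25/128.
Hence P(bowl D | data) = (3/64) / (25/128) = 6/25.

0.2400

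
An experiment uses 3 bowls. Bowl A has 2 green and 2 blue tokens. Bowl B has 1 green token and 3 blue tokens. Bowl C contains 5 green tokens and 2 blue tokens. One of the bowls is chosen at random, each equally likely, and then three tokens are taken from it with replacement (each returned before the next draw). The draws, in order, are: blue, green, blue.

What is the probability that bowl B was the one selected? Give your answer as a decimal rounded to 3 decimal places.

For each hypothesis, P(data | H) works out to: P(data | bowl A) = (2/4)(2/4)(2/4) = 0.125; P(data | bowl B) = (3/4)(1/4)(3/4) = 0.14062; P(data | bowl C) = (2/7)(5/7)(2/7) = 0.058309.
The prior-weighted likelihoods are 1/3 · 0.125 = 0.041667, 1/3 · 0.14062 = 0.046875, 1/3 · 0.058309 = 0.019436; with total 0.10798.
By Bayes' rule, P(bowl B | data) = (0.046875) / (0.10798) = 0.43412.

0.434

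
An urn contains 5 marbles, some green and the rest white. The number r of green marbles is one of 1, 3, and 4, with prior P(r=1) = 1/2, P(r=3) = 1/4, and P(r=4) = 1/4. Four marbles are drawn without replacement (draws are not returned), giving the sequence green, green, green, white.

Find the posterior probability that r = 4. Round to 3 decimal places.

0.667

The likelihood of the observed sequence under each hypothesis: P(data | r = 1) = (1/5)(0/4) = 0; P(data | r = 3) = (3/5)(2/4)(1/3)(2/2) = 1/10; P(data | r = 4) = (4/5)(3/4)(2/3)(1/2) = 1/5.
The prior-weighted likelihoods are 1/2 · 0 = 0, 1/4 · 1/10 = 1/40, 1/4 · 1/5 = 1/20; with total 3/40.
By Bayes' rule, P(r = 4 | data) = (1/20) / (3/40) = 2/3.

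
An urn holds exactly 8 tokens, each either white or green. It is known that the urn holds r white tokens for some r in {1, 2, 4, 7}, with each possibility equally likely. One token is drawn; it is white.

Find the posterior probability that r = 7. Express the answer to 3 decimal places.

0.500

The likelihood of this draw under each hypothesis: P(data | r = 1) = (1/8) = 1/8; P(data | r = 2) = (2/8) = 1/4; P(data | r = 4) = (4/8) = 1/2; P(data | r = 7) = (7/8) = 7/8.
The prior-weighted likelihoods are 1/4 · 1/8 = 1/32, 1/4 · 1/4 = 1/16, 1/4 · 1/2 = 1/8, 1/4 · 7/8 = 7/32; these sum to 7/16.
Hence P(r = 7 | data) = (7/32) / (7/16) = 1/2.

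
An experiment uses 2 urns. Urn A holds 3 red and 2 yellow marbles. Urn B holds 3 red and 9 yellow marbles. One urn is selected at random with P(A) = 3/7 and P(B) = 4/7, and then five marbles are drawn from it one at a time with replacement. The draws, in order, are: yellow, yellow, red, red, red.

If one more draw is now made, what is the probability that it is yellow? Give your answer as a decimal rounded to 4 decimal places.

Compute the likelihood of the observed sequence for each case: P(data | urn A) = (2/5)(2/5)(3/5)(3/5)(3/5) = 0.03456; P(data | urn B) = (9/12)(9/12)(3/12)(3/12)(3/12) = 0.0087891.
The prior-weighted likelihoods are 3/7 · 0.03456 = 0.014811, 4/7 · 0.0087891 = 0.0050223; with total 0.019834.
Normalising, the posterior is P(urn A | data) = 0.74678, P(urn B | data) = 0.25322.
So P(yellow next | data) = Σ P(yellow next | H) P(H | data) = (2/5)(0.74678) + (3/4)(0.25322) = 0.48863.

0.4886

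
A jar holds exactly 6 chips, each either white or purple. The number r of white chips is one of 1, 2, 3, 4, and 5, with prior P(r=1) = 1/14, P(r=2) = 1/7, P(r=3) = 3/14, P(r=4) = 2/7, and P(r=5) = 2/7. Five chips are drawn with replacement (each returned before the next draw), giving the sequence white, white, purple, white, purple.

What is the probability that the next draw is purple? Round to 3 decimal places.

Compute the likelihood of the observed sequence for each case: P(data | r = 1) = (1/6)(1/6)(5/6)(1/6)(5/6) = 0.003215; P(data | r = 2) = (2/6)(2/6)(4/6)(2/6)(4/6) = 0.016461; P(data | r = 3) = (3/6)(3/6)(3/6)(3/6)(3/6) = 0.03125; P(data | r = 4) = (4/6)(4/6)(2/6)(4/6)(2/6) = 0.032922; P(data | r = 5) = (5/6)(5/6)(1/6)(5/6)(1/6) = 0.016075.
The prior-weighted likelihoods are 1/14 · 0.003215 = 0.00022964, 1/7 · 0.016461 = 0.0023516, 3/14 · 0.03125 = 0.0066964, 2/7 · 0.032922 = 0.0094062, 2/7 · 0.016075 = 0.0045929; with total 0.023277.
Dividing through by the total gives posterior P(r = 1 | data) = 0.0098658, P(r = 2 | data) = 0.10103, P(r = 3 | data) = 0.28769, P(r = 4 | data) = 0.4041, P(r = 5 | data) = 0.19732.
The predictive probability is P(purple next | data) = (5/6)(0.0098658) + (2/3)(0.10103) + (1/2)(0.28769) + (1/3)(0.4041) + (1/6)(0.19732) = 0.387.

0.387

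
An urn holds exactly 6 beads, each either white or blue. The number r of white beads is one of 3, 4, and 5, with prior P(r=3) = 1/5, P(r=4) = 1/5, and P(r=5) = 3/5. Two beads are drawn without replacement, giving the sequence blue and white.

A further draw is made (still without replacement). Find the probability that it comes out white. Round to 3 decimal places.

The likelihood of the observed sequence under each hypothesis: P(data | r = 3) = (3/6)(3/5) = 3/10; P(data | r = 4) = (2/6)(4/5) = 4/15; P(data | r = 5) = (1/6)(5/5) = 1/6.
Weighting by the prior gives 1/5 · 3/10 = 3/50, 1/5 · 4/15 = 4/75, 3/5 · 1/6 = 1/10; summing to 16/75.
Dividing through by the total gives posterior P(r = 3 | data) = 9/32, P(r = 4 | data) = 1/4, P(r = 5 | data) = 15/32.
So P(white next | data) = Σ P(white next | H) P(H | data) = (1/2)(9/32) + (3/4)(1/4) + (1)(15/32) = 51/64.

0.797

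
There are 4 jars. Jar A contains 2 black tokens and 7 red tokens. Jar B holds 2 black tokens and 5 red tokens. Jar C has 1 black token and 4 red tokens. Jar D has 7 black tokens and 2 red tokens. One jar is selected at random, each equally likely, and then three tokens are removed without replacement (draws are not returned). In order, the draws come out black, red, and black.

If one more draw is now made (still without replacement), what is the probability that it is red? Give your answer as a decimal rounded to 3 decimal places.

The likelihood of the observed sequence under each hypothesis: P(data | jar A) = (2/9)(7/8)(1/7) = 0.027778; P(data | jar B) = (2/7)(5/6)(1/5) = 0.047619; P(data | jar C) = (1/5)(4/4)(0/3) = 0; P(data | jar D) = (7/9)(2/8)(6/7) = 0.16667.
Weighting by the prior gives 1/4 · 0.027778 = 0.0069444, 1/4 · 0.047619 = 0.011905, 1/4 · 0 = 0, 1/4 · 0.16667 = 0.041667; these sum to 0.060516.
Dividing through by the total gives posterior P(jar A | data) = 0.11475, P(jar B | data) = 0.19672, P(jar C | data) = 0, P(jar D | data) = 0.68852.
The predictive probability is P(red next | data) = (1)(0.11475) + (1)(0.19672) + (1/6)(0.68852) = 0.42623.

0.426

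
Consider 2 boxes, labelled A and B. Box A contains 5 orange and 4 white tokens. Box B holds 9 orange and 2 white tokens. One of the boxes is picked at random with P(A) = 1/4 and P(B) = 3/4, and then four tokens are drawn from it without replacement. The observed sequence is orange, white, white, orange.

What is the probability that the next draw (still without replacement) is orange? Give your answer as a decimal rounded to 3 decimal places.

The likelihood of the observed sequence under each hypothesis: P(data | box A) = (5/9)(4/8)(3/7)(4/6) = 0.079365; P(data | box B) = (9/11)(2/10)(1/9)(8/8) = 0.018182.
The prior-weighted likelihoods are 1/4 · 0.079365 = 0.019841, 3/4 · 0.018182 = 0.013636; summing to 0.033478.
The posterior is then P(box A | data) = 0.59267, P(box B | data) = 0.40733.
So P(orange next | data) = Σ P(orange next | H) P(H | data) = (3/5)(0.59267) + (1)(0.40733) = 0.76293.

0.763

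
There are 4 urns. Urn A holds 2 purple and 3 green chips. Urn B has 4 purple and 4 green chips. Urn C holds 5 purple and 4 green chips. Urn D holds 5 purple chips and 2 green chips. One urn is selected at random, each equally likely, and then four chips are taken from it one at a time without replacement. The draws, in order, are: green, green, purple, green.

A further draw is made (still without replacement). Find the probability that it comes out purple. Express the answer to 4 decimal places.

The likelihood of the observed sequence under each hypothesis: P(data | urn A) = (3/5)(2/4)(2/3)(1/2) = 1/10; P(data | urn B) = (4/8)(3/7)(4/6)(2/5) = 2/35; P(data | urn C) = (4/9)(3/8)(5/7)(2/6) = 5/126; P(data | urn D) = (2/7)(1/6)(5/5)(0/4) = 0.
Weighting by the prior gives 1/4 · 1/10 = 1/40, 1/4 · 2/35 = 1/70, 1/4 · 5/126 = 5/504, 1/4 · 0 = 0; with total 31/630.
The posterior is then P(urn A | data) = 63/124, P(urn B | data) = 9/31, P(urn C | data) = 25/124, P(urn D | data) = 0.
Averaging over the posterior, P(purple next | data) = (1)(63/124) + (3/4)(9/31) + (4/5)(25/124) = 55/62.

0.8871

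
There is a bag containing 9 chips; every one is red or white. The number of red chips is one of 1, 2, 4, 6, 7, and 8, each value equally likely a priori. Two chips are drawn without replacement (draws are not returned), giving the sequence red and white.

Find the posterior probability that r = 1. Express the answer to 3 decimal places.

The likelihood of the observed sequence under each hypothesis: P(data | r = 1) = (1/9)(8/8) = 1/9; P(data | r = 2) = (2/9)(7/8) = 7/36; P(data | r = 4) = (4/9)(5/8) = 5/18; P(data | r = 6) = (6/9)(3/8) = 1/4; P(data | r = 7) = (7/9)(2/8) = 7/36; P(data | r = 8) = (8/9)(1/8) = 1/9.
Multiplying each by its prior: 1/6 · 1/9 = 1/54, 1/6 · 7/36 = 7/216, 1/6 · 5/18 = 5/108, 1/6 · 1/4 = 1/24, 1/6 · 7/36 = 7/216, 1/6 · 1/9 = 1/54; summing to 41/216.
So P(r = 1 | data) = (1/54) / (41/216) = 4/41.

0.098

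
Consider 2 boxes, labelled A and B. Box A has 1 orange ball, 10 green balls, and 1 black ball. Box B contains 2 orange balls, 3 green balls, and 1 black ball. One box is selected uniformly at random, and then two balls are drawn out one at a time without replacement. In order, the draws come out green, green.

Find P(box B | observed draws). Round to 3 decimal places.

0.227

The likelihood of the observed sequence under each hypothesis: P(data | box A) = (10/12)(9/11) = 15/22; P(data | box B) = (3/6)(2/5) = 1/5.
Weighting by the prior gives 1/2 · 15/22 = 15/44, 1/2 · 1/5 = 1/10; with total 97/220.
So P(box B | data) = (1/10) / (97/220) = 22/97.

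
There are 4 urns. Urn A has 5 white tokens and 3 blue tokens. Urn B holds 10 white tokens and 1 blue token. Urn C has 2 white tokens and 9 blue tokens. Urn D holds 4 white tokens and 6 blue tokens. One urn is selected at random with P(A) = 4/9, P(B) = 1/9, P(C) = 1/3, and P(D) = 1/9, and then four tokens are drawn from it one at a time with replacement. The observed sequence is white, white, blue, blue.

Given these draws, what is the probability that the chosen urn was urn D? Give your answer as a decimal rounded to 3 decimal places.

0.164

Compute the likelihood of the observed sequence for each case: P(data | urn A) = (5/8)(5/8)(3/8)(3/8) = 0.054932; P(data | urn B) = (10/11)(10/11)(1/11)(1/11) = 0.0068301; P(data | urn C) = (2/11)(2/11)(9/11)(9/11) = 0.02213; P(data | urn D) = (4/10)(4/10)(6/10)(6/10) = 0.0576.
The prior-weighted likelihoods are 4/9 · 0.054932 = 0.024414, 1/9 · 0.0068301 = 0.0007589, 1/3 · 0.02213 = 0.0073765, 1/9 · 0.0576 = 0.0064; with total 0.03895.
By Bayes' rule, P(urn D | data) = (0.0064) / (0.03895) = 0.16432.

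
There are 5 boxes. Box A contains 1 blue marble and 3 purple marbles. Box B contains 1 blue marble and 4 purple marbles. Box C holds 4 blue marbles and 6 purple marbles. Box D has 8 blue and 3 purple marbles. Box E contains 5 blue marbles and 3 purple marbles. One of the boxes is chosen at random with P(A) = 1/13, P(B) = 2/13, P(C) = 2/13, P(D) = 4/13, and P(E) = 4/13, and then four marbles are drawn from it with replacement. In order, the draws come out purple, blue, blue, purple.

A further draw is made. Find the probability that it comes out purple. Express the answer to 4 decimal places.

Compute the likelihood of the observed sequence for each case: P(data | box A) = (3/4)(1/4)(1/4)(3/4) = 0.035156; P(data | box B) = (4/5)(1/5)(1/5)(4/5) = 0.0256; P(data | box C) = (6/10)(4/10)(4/10)(6/10) = 0.0576; P(data | box D) = (3/11)(8/11)(8/11)(3/11) = 0.039342; P(data | box E) = (3/8)(5/8)(5/8)(3/8) = 0.054932.
Multiplying each by its prior: 1/13 · 0.035156 = 0.0027043, 2/13 · 0.0256 = 0.0039385, 2/13 · 0.0576 = 0.0088615, 4/13 · 0.039342 = 0.012105, 4/13 · 0.054932 = 0.016902; summing to 0.044511.
Dividing through by the total gives posterior P(box A | data) = 0.060756, P(box B | data) = 0.088482, P(box C | data) = 0.19908, P(box D | data) = 0.27195, P(box E | data) = 0.37972.
Averaging over the posterior, P(purple next | data) = (3/4)(0.060756) + (4/5)(0.088482) + (3/5)(0.19908) + (3/11)(0.27195) + (3/8)(0.37972) = 0.45237.

0.4524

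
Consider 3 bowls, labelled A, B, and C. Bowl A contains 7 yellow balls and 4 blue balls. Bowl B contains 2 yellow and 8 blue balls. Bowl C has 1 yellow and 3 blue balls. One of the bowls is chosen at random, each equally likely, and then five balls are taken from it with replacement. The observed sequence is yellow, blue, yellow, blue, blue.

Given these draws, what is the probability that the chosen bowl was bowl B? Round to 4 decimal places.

Compute the likelihood of the observed sequence for each case: P(data | bowl A) = (7/11)(4/11)(7/11)(4/11)(4/11) = 0.019472; P(data | bowl B) = (2/10)(8/10)(2/10)(8/10)(8/10) = 0.02048; P(data | bowl C) = (1/4)(3/4)(1/4)(3/4)(3/4) = 0.026367.
Weighting by the prior gives 1/3 · 0.019472 = 0.0064907, 1/3 · 0.02048 = 0.0068267, 1/3 · 0.026367 = 0.0087891; summing to 0.022106.
By Bayes' rule, P(bowl B | data) = (0.0068267) / (0.022106) = 0.30881.

0.3088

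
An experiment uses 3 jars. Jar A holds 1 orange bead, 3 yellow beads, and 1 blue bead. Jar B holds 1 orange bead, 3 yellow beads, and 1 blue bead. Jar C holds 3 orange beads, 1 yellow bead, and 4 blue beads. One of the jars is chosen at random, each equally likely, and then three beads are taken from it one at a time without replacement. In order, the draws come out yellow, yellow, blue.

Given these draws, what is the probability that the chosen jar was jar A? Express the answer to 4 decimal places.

0.5000

Under each hypothesis, the probability of the observed sequence is: P(data | jar A) = (3/5)(2/4)(1/3) = 1/10; P(data | jar B) = (3/5)(2/4)(1/3) = 1/10; P(data | jar C) = (1/8)(0/7) = 0.
The prior-weighted likelihoods are 1/3 · 1/10 = 1/30, 1/3 · 1/10 = 1/30, 1/3 · 0 = 0; these sum to 1/15.
Therefore the posterior P(jar A | data) = (1/30) / (1/15) = 1/2.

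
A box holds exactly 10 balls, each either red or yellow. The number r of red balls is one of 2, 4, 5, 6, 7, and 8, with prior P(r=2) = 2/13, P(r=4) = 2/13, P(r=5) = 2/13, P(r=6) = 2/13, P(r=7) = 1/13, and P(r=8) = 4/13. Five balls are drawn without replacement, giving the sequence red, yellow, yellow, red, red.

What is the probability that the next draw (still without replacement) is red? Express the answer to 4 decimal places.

0.6254

The likelihood of the observed sequence under each hypothesis: P(data | r = 2) = (2/10)(8/9)(7/8)(1/7)(0/6) = 0; P(data | r = 4) = (4/10)(6/9)(5/8)(3/7)(2/6) = 0.02381; P(data | r = 5) = (5/10)(5/9)(4/8)(4/7)(3/6) = 0.039683; P(data | r = 6) = (6/10)(4/9)(3/8)(5/7)(4/6) = 0.047619; P(data | r = 7) = (7/10)(3/9)(2/8)(6/7)(5/6) = 0.041667; P(data | r = 8) = (8/10)(2/9)(1/8)(7/7)(6/6) = 0.022222.
Weighting by the prior gives 2/13 · 0 = 0, 2/13 · 0.02381 = 0.003663, 2/13 · 0.039683 = 0.006105, 2/13 · 0.047619 = 0.007326, 1/13 · 0.041667 = 0.0032051, 4/13 · 0.022222 = 0.0068376; with total 0.027137.
Dividing through by the total gives posterior P(r = 2 | data) = 0, P(r = 4 | data) = 0.13498, P(r = 5 | data) = 0.22497, P(r = 6 | data) = 0.26997, P(r = 7 | data) = 0.11811, P(r = 8 | data) = 0.25197.
So P(red next | data) = Σ P(red next | H) P(H | data) = (1/5)(0.13498) + (2/5)(0.22497) + (3/5)(0.26997) + (4/5)(0.11811) + (1)(0.25197) = 0.62542.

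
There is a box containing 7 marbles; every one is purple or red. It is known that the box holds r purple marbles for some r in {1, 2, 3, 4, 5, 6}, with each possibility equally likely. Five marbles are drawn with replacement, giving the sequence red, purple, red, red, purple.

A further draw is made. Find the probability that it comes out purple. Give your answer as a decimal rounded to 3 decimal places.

The likelihood of the observed sequence under each hypothesis: P(data | r = 1) = (6/7)(1/7)(6/7)(6/7)(1/7) = 0.012852; P(data | r = 2) = (5/7)(2/7)(5/7)(5/7)(2/7) = 0.02975; P(data | r = 3) = (4/7)(3/7)(4/7)(4/7)(3/7) = 0.034271; P(data | r = 4) = (3/7)(4/7)(3/7)(3/7)(4/7) = 0.025704; P(data | r = 5) = (2/7)(5/7)(2/7)(2/7)(5/7) = 0.0119; P(data | r = 6) = (1/7)(6/7)(1/7)(1/7)(6/7) = 0.002142.
The prior-weighted likelihoods are 1/6 · 0.012852 = 0.002142, 1/6 · 0.02975 = 0.0049583, 1/6 · 0.034271 = 0.0057119, 1/6 · 0.025704 = 0.0042839, 1/6 · 0.0119 = 0.0019833, 1/6 · 0.002142 = 0.00035699; summing to 0.019436.
The posterior is then P(r = 1 | data) = 0.1102, P(r = 2 | data) = 0.2551, P(r = 3 | data) = 0.29388, P(r = 4 | data) = 0.22041, P(r = 5 | data) = 0.10204, P(r = 6 | data) = 0.018367.
So P(purple next | data) = Σ P(purple next | H) P(H | data) = (1/7)(0.1102) + (2/7)(0.2551) + (3/7)(0.29388) + (4/7)(0.22041) + (5/7)(0.10204) + (6/7)(0.018367) = 0.42915.

0.429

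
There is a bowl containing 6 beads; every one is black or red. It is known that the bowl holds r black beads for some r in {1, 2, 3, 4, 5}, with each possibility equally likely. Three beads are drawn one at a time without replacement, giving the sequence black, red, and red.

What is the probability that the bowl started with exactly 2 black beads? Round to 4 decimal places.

0.3429

The likelihood of the observed sequence under each hypothesis: P(data | r = 1) = (1/6)(5/5)(4/4) = 1/6; P(data | r = 2) = (2/6)(4/5)(3/4) = 1/5; P(data | r = 3) = (3/6)(3/5)(2/4) = 3/20; P(data | r = 4) = (4/6)(2/5)(1/4) = 1/15; P(data | r = 5) = (5/6)(1/5)(0/4) = 0.
Weighting by the prior gives 1/5 · 1/6 = 1/30, 1/5 · 1/5 = 1/25, 1/5 · 3/20 = 3/100, 1/5 · 1/15 = 1/75, 1/5 · 0 = 0; summing to 7/60.
So P(r = 2 | data) = (1/25) / (7/60) = 12/35.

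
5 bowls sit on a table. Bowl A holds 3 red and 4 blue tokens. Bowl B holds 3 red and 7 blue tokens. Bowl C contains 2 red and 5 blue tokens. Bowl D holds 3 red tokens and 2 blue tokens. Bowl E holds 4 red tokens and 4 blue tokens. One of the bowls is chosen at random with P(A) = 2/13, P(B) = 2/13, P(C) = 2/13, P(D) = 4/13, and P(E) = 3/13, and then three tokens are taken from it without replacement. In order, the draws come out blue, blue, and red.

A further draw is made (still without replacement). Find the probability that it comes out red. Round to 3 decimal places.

The likelihood of the observed sequence under each hypothesis: P(data | bowl A) = (4/7)(3/6)(3/5) = 0.17143; P(data | bowl B) = (7/10)(6/9)(3/8) = 0.175; P(data | bowl C) = (5/7)(4/6)(2/5) = 0.19048; P(data | bowl D) = (2/5)(1/4)(3/3) = 0.1; P(data | bowl E) = (4/8)(3/7)(4/6) = 0.14286.
Multiplying each by its prior: 2/13 · 0.17143 = 0.026374, 2/13 · 0.175 = 0.026923, 2/13 · 0.19048 = 0.029304, 4/13 · 0.1 = 0.030769, 3/13 · 0.14286 = 0.032967; with total 0.14634.
The posterior is then P(bowl A | data) = 0.18023, P(bowl B | data) = 0.18398, P(bowl C | data) = 0.20025, P(bowl D | data) = 0.21026, P(bowl E | data) = 0.22528.
The predictive probability is P(red next | data) = (1/2)(0.18023) + (2/7)(0.18398) + (1/4)(0.20025) + (1)(0.21026) + (3/5)(0.22528) = 0.53817.

0.538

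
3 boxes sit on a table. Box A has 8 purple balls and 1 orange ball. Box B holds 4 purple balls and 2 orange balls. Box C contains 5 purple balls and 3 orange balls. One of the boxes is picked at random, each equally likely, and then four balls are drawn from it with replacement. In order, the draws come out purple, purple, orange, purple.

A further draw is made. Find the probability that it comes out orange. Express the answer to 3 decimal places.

For each hypothesis, P(data | H) works out to: P(data | box A) = (8/9)(8/9)(1/9)(8/9) = 0.078037; P(data | box B) = (4/6)(4/6)(2/6)(4/6) = 0.098765; P(data | box C) = (5/8)(5/8)(3/8)(5/8) = 0.091553.
The prior-weighted likelihoods are 1/3 · 0.078037 = 0.026012, 1/3 · 0.098765 = 0.032922, 1/3 · 0.091553 = 0.030518; with total 0.089452.
Dividing through by the total gives posterior P(box A | data) = 0.2908, P(box B | data) = 0.36804, P(box C | data) = 0.34116.
Averaging over the posterior, P(orange next | data) = (1/9)(0.2908) + (1/3)(0.36804) + (3/8)(0.34116) = 0.28293.

0.283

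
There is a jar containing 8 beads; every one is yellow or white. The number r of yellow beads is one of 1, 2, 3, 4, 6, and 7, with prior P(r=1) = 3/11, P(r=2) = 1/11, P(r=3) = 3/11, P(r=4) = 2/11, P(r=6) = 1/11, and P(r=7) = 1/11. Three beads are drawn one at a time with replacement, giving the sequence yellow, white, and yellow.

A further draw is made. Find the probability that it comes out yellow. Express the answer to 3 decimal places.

0.513

The likelihood of the observed sequence under each hypothesis: P(data | r = 1) = (1/8)(7/8)(1/8) = 0.013672; P(data | r = 2) = (2/8)(6/8)(2/8) = 0.046875; P(data | r = 3) = (3/8)(5/8)(3/8) = 0.087891; P(data | r = 4) = (4/8)(4/8)(4/8) = 0.125; P(data | r = 6) = (6/8)(2/8)(6/8) = 0.14062; P(data | r = 7) = (7/8)(1/8)(7/8) = 0.095703.
Multiplying each by its prior: 3/11 · 0.013672 = 0.0037287, 1/11 · 0.046875 = 0.0042614, 3/11 · 0.087891 = 0.02397, 2/11 · 0.125 = 0.022727, 1/11 · 0.14062 = 0.012784, 1/11 · 0.095703 = 0.0087003; these sum to 0.076172.
Normalising, the posterior is P(r = 1 | data) = 0.048951, P(r = 2 | data) = 0.055944, P(r = 3 | data) = 0.31469, P(r = 4 | data) = 0.29837, P(r = 6 | data) = 0.16783, P(r = 7 | data) = 0.11422.
The predictive probability is P(yellow next | data) = (1/8)(0.048951) + (1/4)(0.055944) + (3/8)(0.31469) + (1/2)(0.29837) + (3/4)(0.16783) + (7/8)(0.11422) = 0.51311.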